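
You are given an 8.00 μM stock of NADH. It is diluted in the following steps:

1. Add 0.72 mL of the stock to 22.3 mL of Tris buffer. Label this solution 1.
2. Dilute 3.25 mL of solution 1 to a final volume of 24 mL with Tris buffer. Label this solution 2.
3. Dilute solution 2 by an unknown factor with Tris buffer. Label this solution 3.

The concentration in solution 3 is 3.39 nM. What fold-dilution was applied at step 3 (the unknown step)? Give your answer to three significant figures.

10.0-fold

Step 1: 0.72 mL + 22.3 mL = 23.02 mL total → factor 23.02/0.72 = 31.972
Step 2: 3.25 mL brought to 24 mL → factor 24/3.25 = 7.3846
Step 3: unknown factor x
Product of known-step factors = 236.1
Overall factor = 8.00 μM / (3.39 nM) = 2359.9
x = 2359.9 / 236.1 = 10.0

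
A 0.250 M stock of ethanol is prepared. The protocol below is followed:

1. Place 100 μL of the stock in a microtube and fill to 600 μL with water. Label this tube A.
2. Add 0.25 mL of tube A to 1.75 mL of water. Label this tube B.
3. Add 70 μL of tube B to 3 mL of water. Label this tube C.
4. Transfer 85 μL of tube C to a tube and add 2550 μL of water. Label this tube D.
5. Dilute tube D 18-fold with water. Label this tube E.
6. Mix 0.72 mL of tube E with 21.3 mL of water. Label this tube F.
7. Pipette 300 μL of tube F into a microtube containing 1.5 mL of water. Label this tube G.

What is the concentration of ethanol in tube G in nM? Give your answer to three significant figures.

1.16 nM

Step 1: 100 μL brought to 600 μL → factor 600/100 = 6
Step 2: 0.25 mL + 1.75 mL = 2 mL total → factor 2/0.25 = 8
Step 3: 70 μL + 3 mL = 3070 μL total → factor 3070/70 = 43.857
Step 4: 85 μL + 2550 μL = 2635 μL total → factor 2635/85 = 31
Step 5: 18-fold → factor 18
Step 6: 0.72 mL + 21.3 mL = 22.02 mL total → factor 22.02/0.72 = 30.583
Step 7: 300 μL + 1.5 mL = 1800 μL total → factor 1800/300 = 6
Dilution factor through tube G = 6 × 8 × 43.857 × 31 × 18 × 30.583 × 6 = 2.1555 × 10^8
[tube G] = 0.250 M / 2.1555 × 10^8 = 1.160 × 10^-9 M = 1.16 nM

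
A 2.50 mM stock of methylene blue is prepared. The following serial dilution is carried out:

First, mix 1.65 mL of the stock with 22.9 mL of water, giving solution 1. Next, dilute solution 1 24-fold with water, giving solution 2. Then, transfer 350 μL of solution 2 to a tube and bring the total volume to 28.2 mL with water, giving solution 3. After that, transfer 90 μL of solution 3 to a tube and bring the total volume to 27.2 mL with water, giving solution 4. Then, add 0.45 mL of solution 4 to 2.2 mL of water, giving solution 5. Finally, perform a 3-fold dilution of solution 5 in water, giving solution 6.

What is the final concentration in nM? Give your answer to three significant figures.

0.0163 nM

Step 1: 1.65 mL + 22.9 mL = 24.55 mL total → factor 24.55/1.65 = 14.879
Step 2: 24-fold → factor 24
Step 3: 350 μL brought to 28.2 mL → factor 28200/350 = 80.571
Step 4: 90 μL brought to 27.2 mL → factor 27200/90 = 302.22
Step 5: 0.45 mL + 2.2 mL = 2.65 mL total → factor 2.65/0.45 = 5.8889
Step 6: 3-fold → factor 3
Overall dilution factor = 14.879 × 24 × 80.571 × 302.22 × 5.8889 × 3 = 1.5362 × 10^8
Final = 2.50 mM / 1.5362 × 10^8 = 1.627 × 10^-8 mM = 0.0163 nM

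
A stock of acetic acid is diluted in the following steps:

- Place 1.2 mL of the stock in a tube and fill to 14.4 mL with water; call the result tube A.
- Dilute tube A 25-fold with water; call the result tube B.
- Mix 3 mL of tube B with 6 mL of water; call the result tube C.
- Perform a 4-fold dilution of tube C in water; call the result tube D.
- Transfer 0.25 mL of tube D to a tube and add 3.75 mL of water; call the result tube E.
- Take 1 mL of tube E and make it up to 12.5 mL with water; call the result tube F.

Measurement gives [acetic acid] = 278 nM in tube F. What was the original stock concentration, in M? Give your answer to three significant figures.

Step 1: 1.2 mL brought to 14.4 mL → factor 14.4/1.2 = 12
Step 2: 25-fold → factor 25
Step 3: 3 mL + 6 mL = 9 mL total → factor 9/3 = 3
Step 4: 4-fold → factor 4
Step 5: 0.25 mL + 3.75 mL = 4 mL total → factor 4/0.25 = 16
Step 6: 1 mL brought to 12.5 mL → factor 12.5/1 = 12.5
Overall dilution factor = 12 × 25 × 3 × 4 × 16 × 12.5 = 7.2 × 10^5
Stock = 278 nM × 7.2 × 10^5 = 2.002 × 10^8 nM = 0.200 M

0.200 M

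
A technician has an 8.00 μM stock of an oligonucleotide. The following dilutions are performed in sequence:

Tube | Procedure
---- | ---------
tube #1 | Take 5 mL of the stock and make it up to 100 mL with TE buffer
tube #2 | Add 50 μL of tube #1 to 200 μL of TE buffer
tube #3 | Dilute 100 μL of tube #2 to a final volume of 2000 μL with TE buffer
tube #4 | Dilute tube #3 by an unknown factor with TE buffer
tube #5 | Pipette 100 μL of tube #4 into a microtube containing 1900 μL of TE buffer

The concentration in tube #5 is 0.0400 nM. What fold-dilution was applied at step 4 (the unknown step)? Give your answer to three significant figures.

5.00-fold

Step 1: 5 mL brought to 100 mL → factor 100/5 = 20
Step 2: 50 μL + 200 μL = 250 μL total → factor 250/50 = 5
Step 3: 100 μL brought to 2000 μL → factor 2000/100 = 20
Step 4: unknown factor x
Step 5: 100 μL + 1900 μL = 2000 μL total → factor 2000/100 = 20
Product of known-step factors = 40000
Overall factor = 8.00 μM / (0.0400 nM) = 2 × 10^5
x = 2 × 10^5 / 40000 = 5.00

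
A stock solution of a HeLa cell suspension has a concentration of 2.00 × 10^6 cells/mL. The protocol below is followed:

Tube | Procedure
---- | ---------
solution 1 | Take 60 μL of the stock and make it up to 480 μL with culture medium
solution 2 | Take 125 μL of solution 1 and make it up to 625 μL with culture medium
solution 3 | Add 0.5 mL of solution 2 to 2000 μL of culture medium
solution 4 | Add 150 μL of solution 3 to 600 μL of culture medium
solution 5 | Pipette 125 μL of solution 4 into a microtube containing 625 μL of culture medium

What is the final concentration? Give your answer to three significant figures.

333 cells/mL

Step 1: 60 μL brought to 480 μL → factor 480/60 = 8
Step 2: 125 μL brought to 625 μL → factor 625/125 = 5
Step 3: 0.5 mL + 2000 μL = 2.5 mL total → factor 2.5/0.5 = 5
Step 4: 150 μL + 600 μL = 750 μL total → factor 750/150 = 5
Step 5: 125 μL + 625 μL = 750 μL total → factor 750/125 = 6
Overall dilution factor = 8 × 5 × 5 × 5 × 6 = 6000
Final = 2.00 × 10^6 cells/mL / 6000 = 333 cells/mL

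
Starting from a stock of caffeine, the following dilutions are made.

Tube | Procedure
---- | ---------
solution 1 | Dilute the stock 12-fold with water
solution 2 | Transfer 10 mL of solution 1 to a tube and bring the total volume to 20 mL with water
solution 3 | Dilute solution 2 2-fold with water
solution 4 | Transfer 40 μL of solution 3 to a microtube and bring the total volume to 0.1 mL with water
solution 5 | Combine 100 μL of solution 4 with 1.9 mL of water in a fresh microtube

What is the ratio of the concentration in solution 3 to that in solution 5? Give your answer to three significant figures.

50.0

Step 1: 12-fold → factor 12
Step 2: 10 mL brought to 20 mL → factor 20/10 = 2
Step 3: 2-fold → factor 2
Step 4: 40 μL brought to 0.1 mL → factor 100/40 = 2.5
Step 5: 100 μL + 1.9 mL = 2000 μL total → factor 2000/100 = 20
Dilution factor to solution 3 = 48; to solution 5 = 2400
[solution 3]/[solution 5] = (factor to solution 5)/(factor to solution 3) = 2400/48 = 50.0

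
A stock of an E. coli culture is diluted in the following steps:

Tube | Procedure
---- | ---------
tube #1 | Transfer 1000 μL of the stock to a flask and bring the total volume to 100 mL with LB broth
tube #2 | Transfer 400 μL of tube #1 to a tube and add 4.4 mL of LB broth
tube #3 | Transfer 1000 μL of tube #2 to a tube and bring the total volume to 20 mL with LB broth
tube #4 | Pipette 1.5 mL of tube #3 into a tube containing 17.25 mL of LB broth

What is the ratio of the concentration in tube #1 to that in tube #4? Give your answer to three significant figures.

3.00 × 10^3

Step 1: 1000 μL brought to 100 mL → factor 1 × 10^5/1000 = 100
Step 2: 400 μL + 4.4 mL = 4800 μL total → factor 4800/400 = 12
Step 3: 1000 μL brought to 20 mL → factor 20000/1000 = 20
Step 4: 1.5 mL + 17.25 mL = 18.75 mL total → factor 18.75/1.5 = 12.5
Dilution factor to tube #1 = 100; to tube #4 = 3 × 10^5
[tube #1]/[tube #4] = (factor to tube #4)/(factor to tube #1) = 3 × 10^5/100 = 3.00 × 10^3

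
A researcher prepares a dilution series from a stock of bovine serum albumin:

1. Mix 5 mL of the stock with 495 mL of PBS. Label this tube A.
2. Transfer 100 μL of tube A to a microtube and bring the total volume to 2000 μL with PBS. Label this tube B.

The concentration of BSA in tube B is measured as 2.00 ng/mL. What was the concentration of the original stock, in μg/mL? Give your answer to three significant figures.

Step 1: 5 mL + 495 mL = 500 mL total → factor 500/5 = 100
Step 2: 100 μL brought to 2000 μL → factor 2000/100 = 20
Overall dilution factor = 100 × 20 = 2000
Stock = 2.00 ng/mL × 2000 = 4000 ng/mL = 4.00 μg/mL

4.00 μg/mL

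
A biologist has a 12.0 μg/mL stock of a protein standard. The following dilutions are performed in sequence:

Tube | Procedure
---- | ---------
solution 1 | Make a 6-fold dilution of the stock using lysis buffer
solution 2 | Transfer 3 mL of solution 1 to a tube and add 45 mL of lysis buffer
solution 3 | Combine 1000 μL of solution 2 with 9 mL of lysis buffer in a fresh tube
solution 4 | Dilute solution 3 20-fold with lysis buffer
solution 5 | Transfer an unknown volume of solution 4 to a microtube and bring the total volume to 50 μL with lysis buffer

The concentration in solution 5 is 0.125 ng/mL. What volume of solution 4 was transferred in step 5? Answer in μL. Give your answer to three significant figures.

10.0 μL

Step 1: 6-fold → factor 6
Step 2: 3 mL + 45 mL = 48 mL total → factor 48/3 = 16
Step 3: 1000 μL + 9 mL = 10000 μL total → factor 10000/1000 = 10
Step 4: 20-fold → factor 20
Step 5: v brought to 50 μL → factor = 50 μL/v
Product of known-step factors = 19200
Overall factor = 12.0 μg/mL / (0.125 ng/mL) = 96000
Step-5 factor = 96000 / 19200 = 5
v = 50 μL / 5 = 10.0 μL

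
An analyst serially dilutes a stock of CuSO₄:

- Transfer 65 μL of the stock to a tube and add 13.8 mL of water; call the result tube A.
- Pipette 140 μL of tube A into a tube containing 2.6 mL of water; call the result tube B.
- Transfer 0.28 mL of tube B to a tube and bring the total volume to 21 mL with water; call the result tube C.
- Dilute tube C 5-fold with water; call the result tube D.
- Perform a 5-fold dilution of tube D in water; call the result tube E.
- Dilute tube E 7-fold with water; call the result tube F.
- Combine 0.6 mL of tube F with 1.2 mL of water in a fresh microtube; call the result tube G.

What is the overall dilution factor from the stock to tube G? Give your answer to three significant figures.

Step 1: 65 μL + 13.8 mL = 13865 μL total → factor 13865/65 = 213.31
Step 2: 140 μL + 2.6 mL = 2740 μL total → factor 2740/140 = 19.571
Step 3: 0.28 mL brought to 21 mL → factor 21/0.28 = 75
Step 4: 5-fold → factor 5
Step 5: 5-fold → factor 5
Step 6: 7-fold → factor 7
Step 7: 0.6 mL + 1.2 mL = 1.8 mL total → factor 1.8/0.6 = 3
Overall dilution factor = 213.31 × 19.571 × 75 × 5 × 5 × 7 × 3 = 1.6438 × 10^8

1.64 × 10^8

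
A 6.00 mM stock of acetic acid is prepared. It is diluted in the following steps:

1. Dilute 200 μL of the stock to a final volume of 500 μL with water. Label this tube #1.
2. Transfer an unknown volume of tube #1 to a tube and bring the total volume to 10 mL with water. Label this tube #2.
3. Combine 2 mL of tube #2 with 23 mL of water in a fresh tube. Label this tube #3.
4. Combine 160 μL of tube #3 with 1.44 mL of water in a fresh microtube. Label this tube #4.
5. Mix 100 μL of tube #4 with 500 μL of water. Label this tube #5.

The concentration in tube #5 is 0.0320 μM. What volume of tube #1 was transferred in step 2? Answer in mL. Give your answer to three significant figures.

0.100 mL

Step 1: 200 μL brought to 500 μL → factor 500/200 = 2.5
Step 2: v brought to 10 mL → factor = 10 mL/v
Step 3: 2 mL + 23 mL = 25 mL total → factor 25/2 = 12.5
Step 4: 160 μL + 1.44 mL = 1600 μL total → factor 1600/160 = 10
Step 5: 100 μL + 500 μL = 600 μL total → factor 600/100 = 6
Product of known-step factors = 1875
Overall factor = 6.00 mM / (0.0320 μM) = 1.875 × 10^5
Step-2 factor = 1.875 × 10^5 / 1875 = 100
v = 10 mL / 100 = 0.100 mL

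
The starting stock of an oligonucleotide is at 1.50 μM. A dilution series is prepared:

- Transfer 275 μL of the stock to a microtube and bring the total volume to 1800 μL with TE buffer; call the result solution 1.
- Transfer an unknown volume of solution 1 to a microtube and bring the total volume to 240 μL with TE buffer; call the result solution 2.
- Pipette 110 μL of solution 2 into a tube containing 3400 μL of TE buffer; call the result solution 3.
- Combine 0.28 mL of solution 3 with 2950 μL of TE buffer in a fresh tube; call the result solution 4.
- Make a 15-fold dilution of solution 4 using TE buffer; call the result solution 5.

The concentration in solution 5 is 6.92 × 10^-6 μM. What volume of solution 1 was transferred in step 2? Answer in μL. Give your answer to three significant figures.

40.0 μL

Step 1: 275 μL brought to 1800 μL → factor 1800/275 = 6.5455
Step 2: v brought to 240 μL → factor = 240 μL/v
Step 3: 110 μL + 3400 μL = 3510 μL total → factor 3510/110 = 31.909
Step 4: 0.28 mL + 2950 μL = 3.23 mL total → factor 3.23/0.28 = 11.536
Step 5: 15-fold → factor 15
Product of known-step factors = 36140
Overall factor = 1.50 μM / (6.92 × 10^-6 μM) = 2.1676 × 10^5
Step-2 factor = 2.1676 × 10^5 / 36140 = 5.9978
v = 240 μL / 5.9978 = 40.0 μL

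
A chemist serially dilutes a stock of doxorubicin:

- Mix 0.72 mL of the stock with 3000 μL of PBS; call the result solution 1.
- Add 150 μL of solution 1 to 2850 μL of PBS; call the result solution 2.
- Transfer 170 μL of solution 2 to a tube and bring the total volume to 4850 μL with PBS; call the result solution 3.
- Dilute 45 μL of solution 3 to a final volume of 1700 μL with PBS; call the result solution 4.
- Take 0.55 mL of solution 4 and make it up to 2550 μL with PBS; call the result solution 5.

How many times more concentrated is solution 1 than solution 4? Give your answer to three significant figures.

Step 1: 0.72 mL + 3000 μL = 3.72 mL total → factor 3.72/0.72 = 5.1667
Step 2: 150 μL + 2850 μL = 3000 μL total → factor 3000/150 = 20
Step 3: 170 μL brought to 4850 μL → factor 4850/170 = 28.529
Step 4: 45 μL brought to 1700 μL → factor 1700/45 = 37.778
Dilution factor to solution 1 = 5.1667; to solution 4 = 1.1137 × 10^5
[solution 1]/[solution 4] = (factor to solution 4)/(factor to solution 1) = 1.1137 × 10^5/5.1667 = 2.16 × 10^4

2.16 × 10^4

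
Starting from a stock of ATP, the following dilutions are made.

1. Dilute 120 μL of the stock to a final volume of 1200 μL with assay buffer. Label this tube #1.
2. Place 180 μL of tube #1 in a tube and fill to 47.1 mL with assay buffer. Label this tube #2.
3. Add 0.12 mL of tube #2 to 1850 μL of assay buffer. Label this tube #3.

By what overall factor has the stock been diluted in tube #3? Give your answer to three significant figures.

Step 1: 120 μL brought to 1200 μL → factor 1200/120 = 10
Step 2: 180 μL brought to 47.1 mL → factor 47100/180 = 261.67
Step 3: 0.12 mL + 1850 μL = 1.97 mL total → factor 1.97/0.12 = 16.417
Overall dilution factor = 10 × 261.67 × 16.417 = 42957

4.30 × 10^4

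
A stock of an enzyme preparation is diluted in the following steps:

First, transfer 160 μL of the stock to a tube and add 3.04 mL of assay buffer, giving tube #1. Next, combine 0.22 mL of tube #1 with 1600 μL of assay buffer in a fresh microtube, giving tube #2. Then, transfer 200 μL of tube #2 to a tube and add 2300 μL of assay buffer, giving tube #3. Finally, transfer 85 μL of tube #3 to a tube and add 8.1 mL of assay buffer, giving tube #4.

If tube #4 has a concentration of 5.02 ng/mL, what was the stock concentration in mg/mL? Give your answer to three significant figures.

Step 1: 160 μL + 3.04 mL = 3200 μL total → factor 3200/160 = 20
Step 2: 0.22 mL + 1600 μL = 1.82 mL total → factor 1.82/0.22 = 8.2727
Step 3: 200 μL + 2300 μL = 2500 μL total → factor 2500/200 = 12.5
Step 4: 85 μL + 8.1 mL = 8185 μL total → factor 8185/85 = 96.294
Overall dilution factor = 20 × 8.2727 × 12.5 × 96.294 = 1.9915 × 10^5
Stock = 5.02 ng/mL × 1.9915 × 10^5 = 9.998 × 10^5 ng/mL = 1.00 mg/mL

1.00 mg/mL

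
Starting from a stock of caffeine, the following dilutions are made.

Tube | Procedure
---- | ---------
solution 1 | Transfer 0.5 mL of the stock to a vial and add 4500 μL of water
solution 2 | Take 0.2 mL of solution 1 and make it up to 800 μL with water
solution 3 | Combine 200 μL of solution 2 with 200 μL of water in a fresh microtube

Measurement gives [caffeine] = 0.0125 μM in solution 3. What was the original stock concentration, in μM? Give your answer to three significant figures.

1.00 μM

Step 1: 0.5 mL + 4500 μL = 5 mL total → factor 5/0.5 = 10
Step 2: 0.2 mL brought to 800 μL → factor 0.8/0.2 = 4
Step 3: 200 μL + 200 μL = 400 μL total → factor 400/200 = 2
Overall dilution factor = 10 × 4 × 2 = 80
Stock = 0.0125 μM × 80 = 1.00 μM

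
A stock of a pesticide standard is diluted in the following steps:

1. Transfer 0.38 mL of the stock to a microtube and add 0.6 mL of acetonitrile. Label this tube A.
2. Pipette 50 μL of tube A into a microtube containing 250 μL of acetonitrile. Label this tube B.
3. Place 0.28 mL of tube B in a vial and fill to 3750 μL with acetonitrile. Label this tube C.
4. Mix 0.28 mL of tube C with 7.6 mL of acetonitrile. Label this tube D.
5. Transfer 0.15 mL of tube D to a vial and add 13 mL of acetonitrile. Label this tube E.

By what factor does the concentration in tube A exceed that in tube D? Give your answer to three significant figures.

2.26 × 10^3

Step 1: 0.38 mL + 0.6 mL = 0.98 mL total → factor 0.98/0.38 = 2.5789
Step 2: 50 μL + 250 μL = 300 μL total → factor 300/50 = 6
Step 3: 0.28 mL brought to 3750 μL → factor 3.75/0.28 = 13.393
Step 4: 0.28 mL + 7.6 mL = 7.88 mL total → factor 7.88/0.28 = 28.143
Dilution factor to tube A = 2.5789; to tube D = 5832.2
[tube A]/[tube D] = (factor to tube D)/(factor to tube A) = 5832.2/2.5789 = 2.26 × 10^3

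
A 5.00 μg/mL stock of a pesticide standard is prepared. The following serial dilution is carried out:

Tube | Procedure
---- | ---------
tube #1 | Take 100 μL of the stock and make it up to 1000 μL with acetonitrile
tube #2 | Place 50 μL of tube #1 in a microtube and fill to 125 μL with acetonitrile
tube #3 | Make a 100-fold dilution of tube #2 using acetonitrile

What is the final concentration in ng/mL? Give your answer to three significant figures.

2.00 ng/mL

Step 1: 100 μL brought to 1000 μL → factor 1000/100 = 10
Step 2: 50 μL brought to 125 μL → factor 125/50 = 2.5
Step 3: 100-fold → factor 100
Overall dilution factor = 10 × 2.5 × 100 = 2500
Final = 5.00 μg/mL / 2500 = 0.002000 μg/mL = 2.00 ng/mL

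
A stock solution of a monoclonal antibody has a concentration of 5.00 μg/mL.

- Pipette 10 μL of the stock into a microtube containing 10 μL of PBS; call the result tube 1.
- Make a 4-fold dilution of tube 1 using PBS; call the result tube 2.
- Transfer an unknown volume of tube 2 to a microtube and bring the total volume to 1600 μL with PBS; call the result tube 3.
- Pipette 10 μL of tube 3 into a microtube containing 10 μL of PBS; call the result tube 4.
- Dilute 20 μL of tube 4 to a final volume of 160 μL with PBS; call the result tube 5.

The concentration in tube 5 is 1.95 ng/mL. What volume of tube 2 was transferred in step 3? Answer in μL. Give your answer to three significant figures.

79.9 μL

Step 1: 10 μL + 10 μL = 20 μL total → factor 20/10 = 2
Step 2: 4-fold → factor 4
Step 3: v brought to 1600 μL → factor = 1600 μL/v
Step 4: 10 μL + 10 μL = 20 μL total → factor 20/10 = 2
Step 5: 20 μL brought to 160 μL → factor 160/20 = 8
Product of known-step factors = 128
Overall factor = 5.00 μg/mL / (1.95 ng/mL) = 2564.1
Step-3 factor = 2564.1 / 128 = 20.032
v = 1600 μL / 20.032 = 79.9 μL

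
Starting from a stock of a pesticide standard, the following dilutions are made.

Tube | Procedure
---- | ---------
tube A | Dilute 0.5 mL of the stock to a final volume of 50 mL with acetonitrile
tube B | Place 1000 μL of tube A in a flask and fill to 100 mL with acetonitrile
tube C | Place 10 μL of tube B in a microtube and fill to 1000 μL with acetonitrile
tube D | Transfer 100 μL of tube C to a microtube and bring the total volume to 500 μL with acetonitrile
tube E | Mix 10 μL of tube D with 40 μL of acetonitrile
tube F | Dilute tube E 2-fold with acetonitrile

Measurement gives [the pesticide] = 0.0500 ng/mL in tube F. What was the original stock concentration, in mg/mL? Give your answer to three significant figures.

2.50 mg/mL

Step 1: 0.5 mL brought to 50 mL → factor 50/0.5 = 100
Step 2: 1000 μL brought to 100 mL → factor 1 × 10^5/1000 = 100
Step 3: 10 μL brought to 1000 μL → factor 1000/10 = 100
Step 4: 100 μL brought to 500 μL → factor 500/100 = 5
Step 5: 10 μL + 40 μL = 50 μL total → factor 50/10 = 5
Step 6: 2-fold → factor 2
Overall dilution factor = 100 × 100 × 100 × 5 × 5 × 2 = 5 × 10^7
Stock = 0.0500 ng/mL × 5 × 10^7 = 2.500 × 10^6 ng/mL = 2.50 mg/mL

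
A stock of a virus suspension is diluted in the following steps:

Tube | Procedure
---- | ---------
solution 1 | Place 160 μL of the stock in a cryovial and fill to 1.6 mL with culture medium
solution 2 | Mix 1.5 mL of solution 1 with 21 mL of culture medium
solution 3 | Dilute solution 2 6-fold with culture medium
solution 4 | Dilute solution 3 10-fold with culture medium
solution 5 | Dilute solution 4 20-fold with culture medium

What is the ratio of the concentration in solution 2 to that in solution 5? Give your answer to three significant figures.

1.20 × 10^3

Step 1: 160 μL brought to 1.6 mL → factor 1600/160 = 10
Step 2: 1.5 mL + 21 mL = 22.5 mL total → factor 22.5/1.5 = 15
Step 3: 6-fold → factor 6
Step 4: 10-fold → factor 10
Step 5: 20-fold → factor 20
Dilution factor to solution 2 = 150; to solution 5 = 1.8 × 10^5
[solution 2]/[solution 5] = (factor to solution 5)/(factor to solution 2) = 1.8 × 10^5/150 = 1.20 × 10^3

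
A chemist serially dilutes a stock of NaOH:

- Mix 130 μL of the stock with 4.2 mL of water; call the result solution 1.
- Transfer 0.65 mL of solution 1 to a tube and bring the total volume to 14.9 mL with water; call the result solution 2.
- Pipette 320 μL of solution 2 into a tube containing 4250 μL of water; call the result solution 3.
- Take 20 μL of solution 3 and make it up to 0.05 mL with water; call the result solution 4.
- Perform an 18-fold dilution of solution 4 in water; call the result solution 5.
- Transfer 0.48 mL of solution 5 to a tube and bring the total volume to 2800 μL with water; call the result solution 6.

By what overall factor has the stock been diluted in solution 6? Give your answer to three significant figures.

2.86 × 10^6

Step 1: 130 μL + 4.2 mL = 4330 μL total → factor 4330/130 = 33.308
Step 2: 0.65 mL brought to 14.9 mL → factor 14.9/0.65 = 22.923
Step 3: 320 μL + 4250 μL = 4570 μL total → factor 4570/320 = 14.281
Step 4: 20 μL brought to 0.05 mL → factor 50/20 = 2.5
Step 5: 18-fold → factor 18
Step 6: 0.48 mL brought to 2800 μL → factor 2.8/0.48 = 5.8333
Overall dilution factor = 33.308 × 22.923 × 14.281 × 2.5 × 18 × 5.8333 = 2.8623 × 10^6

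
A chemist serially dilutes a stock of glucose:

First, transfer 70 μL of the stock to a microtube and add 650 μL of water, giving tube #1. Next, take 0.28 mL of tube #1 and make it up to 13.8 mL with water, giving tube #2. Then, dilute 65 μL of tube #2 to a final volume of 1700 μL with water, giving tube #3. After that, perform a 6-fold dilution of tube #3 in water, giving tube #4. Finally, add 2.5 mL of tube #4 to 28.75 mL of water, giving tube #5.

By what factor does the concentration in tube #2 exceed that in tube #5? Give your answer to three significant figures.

Step 1: 70 μL + 650 μL = 720 μL total → factor 720/70 = 10.286
Step 2: 0.28 mL brought to 13.8 mL → factor 13.8/0.28 = 49.286
Step 3: 65 μL brought to 1700 μL → factor 1700/65 = 26.154
Step 4: 6-fold → factor 6
Step 5: 2.5 mL + 28.75 mL = 31.25 mL total → factor 31.25/2.5 = 12.5
Dilution factor to tube #2 = 506.94; to tube #5 = 9.9438 × 10^5
[tube #2]/[tube #5] = (factor to tube #5)/(factor to tube #2) = 9.9438 × 10^5/506.94 = 1.96 × 10^3

1.96 × 10^3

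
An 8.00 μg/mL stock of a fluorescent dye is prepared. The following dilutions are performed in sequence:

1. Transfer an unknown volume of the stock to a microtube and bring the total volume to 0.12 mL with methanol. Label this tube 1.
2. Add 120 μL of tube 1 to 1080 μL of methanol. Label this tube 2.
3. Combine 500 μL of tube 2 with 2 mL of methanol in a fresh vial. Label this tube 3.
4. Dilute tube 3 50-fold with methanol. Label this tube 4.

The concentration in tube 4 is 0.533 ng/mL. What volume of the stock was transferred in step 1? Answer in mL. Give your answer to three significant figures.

Step 1: v brought to 0.12 mL → factor = 0.12 mL/v
Step 2: 120 μL + 1080 μL = 1200 μL total → factor 1200/120 = 10
Step 3: 500 μL + 2 mL = 2500 μL total → factor 2500/500 = 5
Step 4: 50-fold → factor 50
Product of known-step factors = 2500
Overall factor = 8.00 μg/mL / (0.533 ng/mL) = 15009
Step-1 factor = 15009 / 2500 = 6.0038
v = 0.12 mL / 6.0038 = 0.0200 mL

0.0200 mL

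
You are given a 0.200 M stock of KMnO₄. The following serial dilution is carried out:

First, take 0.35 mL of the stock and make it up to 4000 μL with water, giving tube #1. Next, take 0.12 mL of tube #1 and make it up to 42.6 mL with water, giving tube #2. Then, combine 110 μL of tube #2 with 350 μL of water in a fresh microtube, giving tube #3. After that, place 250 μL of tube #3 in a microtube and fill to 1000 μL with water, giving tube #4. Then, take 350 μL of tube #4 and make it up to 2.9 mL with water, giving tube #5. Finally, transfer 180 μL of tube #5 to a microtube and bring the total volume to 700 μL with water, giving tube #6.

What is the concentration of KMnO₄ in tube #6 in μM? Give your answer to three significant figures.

Step 1: 0.35 mL brought to 4000 μL → factor 4/0.35 = 11.429
Step 2: 0.12 mL brought to 42.6 mL → factor 42.6/0.12 = 355
Step 3: 110 μL + 350 μL = 460 μL total → factor 460/110 = 4.1818
Step 4: 250 μL brought to 1000 μL → factor 1000/250 = 4
Step 5: 350 μL brought to 2.9 mL → factor 2900/350 = 8.2857
Step 6: 180 μL brought to 700 μL → factor 700/180 = 3.8889
Overall dilution factor = 11.429 × 355 × 4.1818 × 4 × 8.2857 × 3.8889 = 2.1868 × 10^6
Final = 0.200 M / 2.1868 × 10^6 = 9.146 × 10^-8 M = 0.0915 μM

0.0915 μM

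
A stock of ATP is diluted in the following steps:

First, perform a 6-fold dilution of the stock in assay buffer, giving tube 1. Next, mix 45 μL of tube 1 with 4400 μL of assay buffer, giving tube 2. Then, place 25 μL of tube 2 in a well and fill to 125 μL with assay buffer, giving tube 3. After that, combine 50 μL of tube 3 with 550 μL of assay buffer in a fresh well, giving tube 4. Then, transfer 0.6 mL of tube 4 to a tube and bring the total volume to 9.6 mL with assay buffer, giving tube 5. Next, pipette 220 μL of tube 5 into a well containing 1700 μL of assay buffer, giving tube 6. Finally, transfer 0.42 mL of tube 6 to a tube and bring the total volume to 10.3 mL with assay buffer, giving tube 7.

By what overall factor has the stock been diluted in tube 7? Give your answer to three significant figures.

Step 1: 6-fold → factor 6
Step 2: 45 μL + 4400 μL = 4445 μL total → factor 4445/45 = 98.778
Step 3: 25 μL brought to 125 μL → factor 125/25 = 5
Step 4: 50 μL + 550 μL = 600 μL total → factor 600/50 = 12
Step 5: 0.6 mL brought to 9.6 mL → factor 9.6/0.6 = 16
Step 6: 220 μL + 1700 μL = 1920 μL total → factor 1920/220 = 8.7273
Step 7: 0.42 mL brought to 10.3 mL → factor 10.3/0.42 = 24.524
Overall dilution factor = 6 × 98.778 × 5 × 12 × 16 × 8.7273 × 24.524 = 1.2177 × 10^8

1.22 × 10^8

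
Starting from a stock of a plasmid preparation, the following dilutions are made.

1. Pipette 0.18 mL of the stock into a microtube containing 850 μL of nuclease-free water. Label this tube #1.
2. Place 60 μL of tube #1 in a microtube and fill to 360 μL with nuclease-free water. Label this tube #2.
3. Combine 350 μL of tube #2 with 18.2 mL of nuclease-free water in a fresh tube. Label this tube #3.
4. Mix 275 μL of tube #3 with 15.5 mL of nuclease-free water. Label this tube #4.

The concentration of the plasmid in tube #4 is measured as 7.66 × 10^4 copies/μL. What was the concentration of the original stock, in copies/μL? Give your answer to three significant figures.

Step 1: 0.18 mL + 850 μL = 1.03 mL total → factor 1.03/0.18 = 5.7222
Step 2: 60 μL brought to 360 μL → factor 360/60 = 6
Step 3: 350 μL + 18.2 mL = 18550 μL total → factor 18550/350 = 53
Step 4: 275 μL + 15.5 mL = 15775 μL total → factor 15775/275 = 57.364
Overall dilution factor = 5.7222 × 6 × 53 × 57.364 = 1.0438 × 10^5
Stock = 7.66 × 10^4 copies/μL × 1.0438 × 10^5 = 8.00 × 10^9 copies/μL

8.00 × 10^9 copies/μL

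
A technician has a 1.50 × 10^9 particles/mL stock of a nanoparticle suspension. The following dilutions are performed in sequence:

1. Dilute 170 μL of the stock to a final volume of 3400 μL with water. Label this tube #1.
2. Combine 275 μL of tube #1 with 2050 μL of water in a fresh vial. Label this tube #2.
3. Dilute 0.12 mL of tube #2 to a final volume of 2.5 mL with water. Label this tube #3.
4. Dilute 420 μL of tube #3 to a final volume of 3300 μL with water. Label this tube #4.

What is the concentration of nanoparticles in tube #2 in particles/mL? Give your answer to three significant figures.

Step 1: 170 μL brought to 3400 μL → factor 3400/170 = 20
Step 2: 275 μL + 2050 μL = 2325 μL total → factor 2325/275 = 8.4545
Dilution factor through tube #2 = 20 × 8.4545 = 169.09
[tube #2] = 1.50 × 10^9 particles/mL / 169.09 = 8.87 × 10^6 particles/mL

8.87 × 10^6 particles/mL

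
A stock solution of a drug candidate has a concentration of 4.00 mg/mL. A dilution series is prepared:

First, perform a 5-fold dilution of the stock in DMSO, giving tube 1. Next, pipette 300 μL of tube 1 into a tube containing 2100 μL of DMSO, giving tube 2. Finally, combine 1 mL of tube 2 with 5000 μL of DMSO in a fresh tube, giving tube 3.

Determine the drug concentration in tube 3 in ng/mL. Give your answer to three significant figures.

1.67 × 10^4 ng/mL

Step 1: 5-fold → factor 5
Step 2: 300 μL + 2100 μL = 2400 μL total → factor 2400/300 = 8
Step 3: 1 mL + 5000 μL = 6 mL total → factor 6/1 = 6
Overall dilution factor = 5 × 8 × 6 = 240
Final = 4.00 mg/mL / 240 = 0.01667 mg/mL = 1.67 × 10^4 ng/mL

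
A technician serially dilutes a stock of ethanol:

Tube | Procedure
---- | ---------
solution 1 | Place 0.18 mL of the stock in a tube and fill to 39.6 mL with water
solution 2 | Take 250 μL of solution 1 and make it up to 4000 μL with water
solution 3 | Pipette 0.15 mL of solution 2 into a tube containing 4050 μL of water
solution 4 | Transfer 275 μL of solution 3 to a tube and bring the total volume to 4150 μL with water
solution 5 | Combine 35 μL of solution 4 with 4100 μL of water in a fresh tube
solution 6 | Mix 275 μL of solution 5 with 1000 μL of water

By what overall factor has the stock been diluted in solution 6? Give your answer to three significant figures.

Step 1: 0.18 mL brought to 39.6 mL → factor 39.6/0.18 = 220
Step 2: 250 μL brought to 4000 μL → factor 4000/250 = 16
Step 3: 0.15 mL + 4050 μL = 4.2 mL total → factor 4.2/0.15 = 28
Step 4: 275 μL brought to 4150 μL → factor 4150/275 = 15.091
Step 5: 35 μL + 4100 μL = 4135 μL total → factor 4135/35 = 118.14
Step 6: 275 μL + 1000 μL = 1275 μL total → factor 1275/275 = 4.6364
Overall dilution factor = 220 × 16 × 28 × 15.091 × 118.14 × 4.6364 = 8.1471 × 10^8

8.15 × 10^8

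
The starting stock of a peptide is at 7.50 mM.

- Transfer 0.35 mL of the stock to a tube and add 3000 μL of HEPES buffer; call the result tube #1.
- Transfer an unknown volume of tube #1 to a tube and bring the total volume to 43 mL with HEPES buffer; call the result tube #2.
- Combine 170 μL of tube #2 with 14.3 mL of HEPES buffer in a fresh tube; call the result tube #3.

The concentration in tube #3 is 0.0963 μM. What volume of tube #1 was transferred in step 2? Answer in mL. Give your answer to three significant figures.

Step 1: 0.35 mL + 3000 μL = 3.35 mL total → factor 3.35/0.35 = 9.5714
Step 2: v brought to 43 mL → factor = 43 mL/v
Step 3: 170 μL + 14.3 mL = 14470 μL total → factor 14470/170 = 85.118
Product of known-step factors = 814.7
Overall factor = 7.50 mM / (0.0963 μM) = 77882
Step-2 factor = 77882 / 814.7 = 95.596
v = 43 mL / 95.596 = 0.450 mL

0.450 mL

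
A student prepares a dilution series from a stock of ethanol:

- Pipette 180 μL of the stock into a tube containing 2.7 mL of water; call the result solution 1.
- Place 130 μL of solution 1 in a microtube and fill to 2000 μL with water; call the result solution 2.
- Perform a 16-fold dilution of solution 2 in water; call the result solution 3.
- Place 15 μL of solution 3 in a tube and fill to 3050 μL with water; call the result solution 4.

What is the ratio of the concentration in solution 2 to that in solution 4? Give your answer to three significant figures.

3.25 × 10^3

Step 1: 180 μL + 2.7 mL = 2880 μL total → factor 2880/180 = 16
Step 2: 130 μL brought to 2000 μL → factor 2000/130 = 15.385
Step 3: 16-fold → factor 16
Step 4: 15 μL brought to 3050 μL → factor 3050/15 = 203.33
Dilution factor to solution 2 = 246.15; to solution 4 = 8.0082 × 10^5
[solution 2]/[solution 4] = (factor to solution 4)/(factor to solution 2) = 8.0082 × 10^5/246.15 = 3.25 × 10^3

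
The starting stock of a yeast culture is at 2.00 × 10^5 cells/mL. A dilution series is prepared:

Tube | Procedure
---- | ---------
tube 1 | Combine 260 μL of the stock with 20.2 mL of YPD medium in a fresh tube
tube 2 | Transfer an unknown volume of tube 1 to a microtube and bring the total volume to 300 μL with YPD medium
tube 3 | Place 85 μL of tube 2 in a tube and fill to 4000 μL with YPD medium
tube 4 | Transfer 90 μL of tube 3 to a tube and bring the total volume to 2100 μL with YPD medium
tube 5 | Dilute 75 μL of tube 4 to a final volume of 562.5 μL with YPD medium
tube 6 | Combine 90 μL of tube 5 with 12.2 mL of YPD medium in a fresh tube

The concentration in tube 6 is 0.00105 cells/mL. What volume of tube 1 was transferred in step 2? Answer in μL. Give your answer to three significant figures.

Step 1: 260 μL + 20.2 mL = 20460 μL total → factor 20460/260 = 78.692
Step 2: v brought to 300 μL → factor = 300 μL/v
Step 3: 85 μL brought to 4000 μL → factor 4000/85 = 47.059
Step 4: 90 μL brought to 2100 μL → factor 2100/90 = 23.333
Step 5: 75 μL brought to 562.5 μL → factor 562.5/75 = 7.5
Step 6: 90 μL + 12.2 mL = 12290 μL total → factor 12290/90 = 136.56
Product of known-step factors = 8.8495 × 10^7
Overall factor = 2.00 × 10^5 cells/mL / (0.00105 cells/mL) = 1.9048 × 10^8
Step-2 factor = 1.9048 × 10^8 / 8.8495 × 10^7 = 2.1524
v = 300 μL / 2.1524 = 139 μL

139 μL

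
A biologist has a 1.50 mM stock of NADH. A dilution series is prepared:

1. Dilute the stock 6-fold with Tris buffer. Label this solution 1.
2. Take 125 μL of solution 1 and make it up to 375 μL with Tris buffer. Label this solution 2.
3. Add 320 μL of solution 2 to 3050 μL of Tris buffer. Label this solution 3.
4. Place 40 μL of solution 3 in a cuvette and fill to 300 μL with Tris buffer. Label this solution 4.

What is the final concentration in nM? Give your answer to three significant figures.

Step 1: 6-fold → factor 6
Step 2: 125 μL brought to 375 μL → factor 375/125 = 3
Step 3: 320 μL + 3050 μL = 3370 μL total → factor 3370/320 = 10.531
Step 4: 40 μL brought to 300 μL → factor 300/40 = 7.5
Overall dilution factor = 6 × 3 × 10.531 × 7.5 = 1421.7
Final = 1.50 mM / 1421.7 = 0.001055 mM = 1.06 × 10^3 nM

1.06 × 10^3 nM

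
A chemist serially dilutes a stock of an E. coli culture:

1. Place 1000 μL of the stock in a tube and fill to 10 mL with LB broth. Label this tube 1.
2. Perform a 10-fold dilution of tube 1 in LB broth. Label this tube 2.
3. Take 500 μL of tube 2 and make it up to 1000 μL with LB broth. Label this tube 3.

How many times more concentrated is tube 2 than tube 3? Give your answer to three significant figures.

Step 1: 1000 μL brought to 10 mL → factor 10000/1000 = 10
Step 2: 10-fold → factor 10
Step 3: 500 μL brought to 1000 μL → factor 1000/500 = 2
Dilution factor to tube 2 = 100; to tube 3 = 200
[tube 2]/[tube 3] = (factor to tube 3)/(factor to tube 2) = 200/100 = 2.00

2.00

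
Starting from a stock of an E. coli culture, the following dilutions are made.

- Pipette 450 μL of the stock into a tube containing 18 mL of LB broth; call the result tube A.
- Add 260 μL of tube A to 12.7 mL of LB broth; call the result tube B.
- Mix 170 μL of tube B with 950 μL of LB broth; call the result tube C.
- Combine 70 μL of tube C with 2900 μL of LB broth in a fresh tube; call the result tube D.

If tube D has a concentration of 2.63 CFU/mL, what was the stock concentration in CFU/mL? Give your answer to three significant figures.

1.50 × 10^6 CFU/mL

Step 1: 450 μL + 18 mL = 18450 μL total → factor 18450/450 = 41
Step 2: 260 μL + 12.7 mL = 12960 μL total → factor 12960/260 = 49.846
Step 3: 170 μL + 950 μL = 1120 μL total → factor 1120/170 = 6.5882
Step 4: 70 μL + 2900 μL = 2970 μL total → factor 2970/70 = 42.429
Overall dilution factor = 41 × 49.846 × 6.5882 × 42.429 = 5.7127 × 10^5
Stock = 2.63 CFU/mL × 5.7127 × 10^5 = 1.50 × 10^6 CFU/mL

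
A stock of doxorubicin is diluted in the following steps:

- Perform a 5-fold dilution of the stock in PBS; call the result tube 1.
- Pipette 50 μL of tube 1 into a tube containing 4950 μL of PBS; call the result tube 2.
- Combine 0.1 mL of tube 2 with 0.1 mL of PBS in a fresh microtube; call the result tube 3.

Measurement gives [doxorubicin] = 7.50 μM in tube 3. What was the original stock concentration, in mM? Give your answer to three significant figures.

Step 1: 5-fold → factor 5
Step 2: 50 μL + 4950 μL = 5000 μL total → factor 5000/50 = 100
Step 3: 0.1 mL + 0.1 mL = 0.2 mL total → factor 0.2/0.1 = 2
Overall dilution factor = 5 × 100 × 2 = 1000
Stock = 7.50 μM × 1000 = 7500 μM = 7.50 mM

7.50 mM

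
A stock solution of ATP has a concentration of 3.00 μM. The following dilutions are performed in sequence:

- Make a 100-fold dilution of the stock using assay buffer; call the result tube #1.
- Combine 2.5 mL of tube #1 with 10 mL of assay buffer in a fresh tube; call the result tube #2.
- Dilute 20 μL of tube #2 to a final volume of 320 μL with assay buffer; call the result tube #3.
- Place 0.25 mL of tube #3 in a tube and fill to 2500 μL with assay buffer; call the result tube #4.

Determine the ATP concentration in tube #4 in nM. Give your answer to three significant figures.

Step 1: 100-fold → factor 100
Step 2: 2.5 mL + 10 mL = 12.5 mL total → factor 12.5/2.5 = 5
Step 3: 20 μL brought to 320 μL → factor 320/20 = 16
Step 4: 0.25 mL brought to 2500 μL → factor 2.5/0.25 = 10
Overall dilution factor = 100 × 5 × 16 × 10 = 80000
Final = 3.00 μM / 80000 = 3.750 × 10^-5 μM = 0.0375 nM

0.0375 nM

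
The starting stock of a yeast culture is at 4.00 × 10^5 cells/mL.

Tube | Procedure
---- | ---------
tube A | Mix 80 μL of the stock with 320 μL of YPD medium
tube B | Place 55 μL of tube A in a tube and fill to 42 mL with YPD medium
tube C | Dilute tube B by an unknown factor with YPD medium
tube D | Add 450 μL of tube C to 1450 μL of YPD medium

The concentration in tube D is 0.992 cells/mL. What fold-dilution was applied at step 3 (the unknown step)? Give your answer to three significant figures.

Step 1: 80 μL + 320 μL = 400 μL total → factor 400/80 = 5
Step 2: 55 μL brought to 42 mL → factor 42000/55 = 763.64
Step 3: unknown factor x
Step 4: 450 μL + 1450 μL = 1900 μL total → factor 1900/450 = 4.2222
Product of known-step factors = 16121
Overall factor = 4.00 × 10^5 cells/mL / (0.992 cells/mL) = 4.0323 × 10^5
x = 4.0323 × 10^5 / 16121 = 25.0

25.0-fold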